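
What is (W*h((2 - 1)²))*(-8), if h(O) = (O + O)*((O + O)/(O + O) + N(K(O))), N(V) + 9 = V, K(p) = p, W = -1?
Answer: -112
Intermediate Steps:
N(V) = -9 + V
h(O) = 2*O*(-8 + O) (h(O) = (O + O)*((O + O)/(O + O) + (-9 + O)) = (2*O)*((2*O)/((2*O)) + (-9 + O)) = (2*O)*((2*O)*(1/(2*O)) + (-9 + O)) = (2*O)*(1 + (-9 + O)) = (2*O)*(-8 + O) = 2*O*(-8 + O))
(W*h((2 - 1)²))*(-8) = -2*(2 - 1)²*(-8 + (2 - 1)²)*(-8) = -2*1²*(-8 + 1²)*(-8) = -2*(-8 + 1)*(-8) = -2*(-7)*(-8) = -1*(-14)*(-8) = 14*(-8) = -112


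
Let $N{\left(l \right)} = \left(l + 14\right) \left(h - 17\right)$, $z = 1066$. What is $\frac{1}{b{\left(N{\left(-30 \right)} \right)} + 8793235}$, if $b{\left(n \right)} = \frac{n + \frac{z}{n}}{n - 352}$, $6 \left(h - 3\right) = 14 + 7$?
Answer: $\frac{15456}{135908225515} \approx 1.1372 \cdot 10^{-7}$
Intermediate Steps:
$h = \frac{13}{2}$ ($h = 3 + \frac{14 + 7}{6} = 3 + \frac{1}{6} \cdot 21 = 3 + \frac{7}{2} = \frac{13}{2} \approx 6.5$)
$N{\left(l \right)} = -147 - \frac{21 l}{2}$ ($N{\left(l \right)} = \left(l + 14\right) \left(\frac{13}{2} - 17\right) = \left(14 + l\right) \left(- \frac{21}{2}\right) = -147 - \frac{21 l}{2}$)
$b{\left(n \right)} = \frac{n + \frac{1066}{n}}{-352 + n}$ ($b{\left(n \right)} = \frac{n + \frac{1066}{n}}{n - 352} = \frac{n + \frac{1066}{n}}{-352 + n}$)
$\frac{1}{b{\left(N{\left(-30 \right)} \right)} + 8793235} = \frac{1}{\frac{1066 + \left(-147 - -315\right)^{2}}{\left(-147 - -315\right) \left(-352 - -168\right)} + 8793235} = \frac{1}{\frac{1066 + \left(-147 + 315\right)^{2}}{\left(-147 + 315\right) \left(-352 + \left(-147 + 315\right)\right)} + 8793235} = \frac{1}{\frac{1066 + 168^{2}}{168 \left(-352 + 168\right)} + 8793235} = \frac{1}{\frac{1066 + 28224}{168 \left(-184\right)} + 8793235} = \frac{1}{\frac{1}{168} \left(- \frac{1}{184}\right) 29290 + 8793235} = \frac{1}{- \frac{14645}{15456} + 8793235} = \frac{1}{\frac{135908225515}{15456}} = \frac{15456}{135908225515}$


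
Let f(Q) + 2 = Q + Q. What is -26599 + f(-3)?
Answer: -26607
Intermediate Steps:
f(Q) = -2 + 2*Q (f(Q) = -2 + (Q + Q) = -2 + 2*Q)
-26599 + f(-3) = -26599 + (-2 + 2*(-3)) = -26599 + (-2 - 6) = -26599 - 8 = -26607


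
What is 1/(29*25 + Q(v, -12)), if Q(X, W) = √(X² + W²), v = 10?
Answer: 725/525381 - 2*√61/525381 ≈ 0.0013502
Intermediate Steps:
Q(X, W) = √(W² + X²)
1/(29*25 + Q(v, -12)) = 1/(29*25 + √((-12)² + 10²)) = 1/(725 + √(144 + 100)) = 1/(725 + √244) = 1/(725 + 2*√61)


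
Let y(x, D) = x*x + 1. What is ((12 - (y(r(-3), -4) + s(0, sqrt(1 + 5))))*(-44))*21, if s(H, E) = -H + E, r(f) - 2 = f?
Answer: -9240 + 924*sqrt(6) ≈ -6976.7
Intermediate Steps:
r(f) = 2 + f
s(H, E) = E - H
y(x, D) = 1 + x**2 (y(x, D) = x**2 + 1 = 1 + x**2)
((12 - (y(r(-3), -4) + s(0, sqrt(1 + 5))))*(-44))*21 = ((12 - ((1 + (2 - 3)**2) + (sqrt(1 + 5) - 1*0)))*(-44))*21 = ((12 - ((1 + (-1)**2) + (sqrt(6) + 0)))*(-44))*21 = ((12 - ((1 + 1) + sqrt(6)))*(-44))*21 = ((12 - (2 + sqrt(6)))*(-44))*21 = ((12 + (-2 - sqrt(6)))*(-44))*21 = ((10 - sqrt(6))*(-44))*21 = (-440 + 44*sqrt(6))*21 = -9240 + 924*sqrt(6)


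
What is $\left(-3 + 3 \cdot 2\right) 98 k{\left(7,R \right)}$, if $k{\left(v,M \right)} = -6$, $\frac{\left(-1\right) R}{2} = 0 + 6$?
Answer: $-1764$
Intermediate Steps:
$R = -12$ ($R = - 2 \left(0 + 6\right) = \left(-2\right) 6 = -12$)
$\left(-3 + 3 \cdot 2\right) 98 k{\left(7,R \right)} = \left(-3 + 3 \cdot 2\right) 98 \left(-6\right) = \left(-3 + 6\right) 98 \left(-6\right) = 3 \cdot 98 \left(-6\right) = 294 \left(-6\right) = -1764$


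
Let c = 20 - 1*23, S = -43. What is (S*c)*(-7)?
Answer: -903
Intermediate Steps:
c = -3 (c = 20 - 23 = -3)
(S*c)*(-7) = -43*(-3)*(-7) = 129*(-7) = -903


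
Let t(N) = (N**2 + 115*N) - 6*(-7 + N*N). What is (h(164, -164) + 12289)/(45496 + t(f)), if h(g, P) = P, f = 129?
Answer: -12125/22832 ≈ -0.53105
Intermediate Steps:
t(N) = 42 - 5*N**2 + 115*N (t(N) = (N**2 + 115*N) - 6*(-7 + N**2) = (N**2 + 115*N) + (42 - 6*N**2) = 42 - 5*N**2 + 115*N)
(h(164, -164) + 12289)/(45496 + t(f)) = (-164 + 12289)/(45496 + (42 - 5*129**2 + 115*129)) = 12125/(45496 + (42 - 5*16641 + 14835)) = 12125/(45496 + (42 - 83205 + 14835)) = 12125/(45496 - 68328) = 12125/(-22832) = 12125*(-1/22832) = -12125/22832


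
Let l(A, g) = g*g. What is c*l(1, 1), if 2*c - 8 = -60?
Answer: -26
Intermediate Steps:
c = -26 (c = 4 + (1/2)*(-60) = 4 - 30 = -26)
l(A, g) = g**2
c*l(1, 1) = -26*1**2 = -26*1 = -26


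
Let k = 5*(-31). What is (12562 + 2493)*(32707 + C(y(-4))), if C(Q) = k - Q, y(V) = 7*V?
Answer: 490491900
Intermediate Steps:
k = -155
C(Q) = -155 - Q
(12562 + 2493)*(32707 + C(y(-4))) = (12562 + 2493)*(32707 + (-155 - 7*(-4))) = 15055*(32707 + (-155 - 1*(-28))) = 15055*(32707 + (-155 + 28)) = 15055*(32707 - 127) = 15055*32580 = 490491900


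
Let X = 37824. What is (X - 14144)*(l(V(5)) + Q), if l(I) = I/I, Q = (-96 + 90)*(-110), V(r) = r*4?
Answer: 15652480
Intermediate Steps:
V(r) = 4*r
Q = 660 (Q = -6*(-110) = 660)
l(I) = 1
(X - 14144)*(l(V(5)) + Q) = (37824 - 14144)*(1 + 660) = 23680*661 = 15652480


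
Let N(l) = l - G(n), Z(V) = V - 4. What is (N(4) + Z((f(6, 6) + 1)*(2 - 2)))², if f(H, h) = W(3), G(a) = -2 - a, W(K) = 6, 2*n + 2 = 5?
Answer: 49/4 ≈ 12.250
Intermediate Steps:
n = 3/2 (n = -1 + (½)*5 = -1 + 5/2 = 3/2 ≈ 1.5000)
f(H, h) = 6
Z(V) = -4 + V
N(l) = 7/2 + l (N(l) = l - (-2 - 1*3/2) = l - (-2 - 3/2) = l - 1*(-7/2) = l + 7/2 = 7/2 + l)
(N(4) + Z((f(6, 6) + 1)*(2 - 2)))² = ((7/2 + 4) + (-4 + (6 + 1)*(2 - 2)))² = (15/2 + (-4 + 7*0))² = (15/2 + (-4 + 0))² = (15/2 - 4)² = (7/2)² = 49/4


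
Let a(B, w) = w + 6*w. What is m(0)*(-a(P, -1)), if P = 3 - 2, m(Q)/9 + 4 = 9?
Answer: 315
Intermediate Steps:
m(Q) = 45 (m(Q) = -36 + 9*9 = -36 + 81 = 45)
P = 1
a(B, w) = 7*w
m(0)*(-a(P, -1)) = 45*(-7*(-1)) = 45*(-1*(-7)) = 45*7 = 315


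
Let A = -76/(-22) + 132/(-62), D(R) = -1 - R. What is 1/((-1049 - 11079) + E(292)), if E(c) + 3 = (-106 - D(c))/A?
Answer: -452/5419445 ≈ -8.3403e-5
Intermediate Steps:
A = 452/341 (A = -76*(-1/22) + 132*(-1/62) = 38/11 - 66/31 = 452/341 ≈ 1.3255)
E(c) = -37161/452 + 341*c/452 (E(c) = -3 + (-106 - (-1 - c))/(452/341) = -3 + (-106 + (1 + c))*(341/452) = -3 + (-105 + c)*(341/452) = -3 + (-35805/452 + 341*c/452) = -37161/452 + 341*c/452)
1/((-1049 - 11079) + E(292)) = 1/((-1049 - 11079) + (-37161/452 + (341/452)*292)) = 1/(-12128 + (-37161/452 + 24893/113)) = 1/(-12128 + 62411/452) = 1/(-5419445/452) = -452/5419445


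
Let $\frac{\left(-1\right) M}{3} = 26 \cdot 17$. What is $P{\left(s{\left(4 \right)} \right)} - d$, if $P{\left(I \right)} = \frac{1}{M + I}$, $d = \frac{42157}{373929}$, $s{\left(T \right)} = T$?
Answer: $- \frac{56105483}{494334138} \approx -0.1135$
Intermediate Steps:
$M = -1326$ ($M = - 3 \cdot 26 \cdot 17 = \left(-3\right) 442 = -1326$)
$d = \frac{42157}{373929}$ ($d = 42157 \cdot \frac{1}{373929} = \frac{42157}{373929} \approx 0.11274$)
$P{\left(I \right)} = \frac{1}{-1326 + I}$
$P{\left(s{\left(4 \right)} \right)} - d = \frac{1}{-1326 + 4} - \frac{42157}{373929} = \frac{1}{-1322} - \frac{42157}{373929} = - \frac{1}{1322} - \frac{42157}{373929} = - \frac{56105483}{494334138}$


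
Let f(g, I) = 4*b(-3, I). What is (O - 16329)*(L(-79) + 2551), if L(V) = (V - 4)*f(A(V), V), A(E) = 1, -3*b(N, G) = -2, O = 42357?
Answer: 60636564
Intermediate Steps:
b(N, G) = ⅔ (b(N, G) = -⅓*(-2) = ⅔)
f(g, I) = 8/3 (f(g, I) = 4*(⅔) = 8/3)
L(V) = -32/3 + 8*V/3 (L(V) = (V - 4)*(8/3) = (-4 + V)*(8/3) = -32/3 + 8*V/3)
(O - 16329)*(L(-79) + 2551) = (42357 - 16329)*((-32/3 + (8/3)*(-79)) + 2551) = 26028*((-32/3 - 632/3) + 2551) = 26028*(-664/3 + 2551) = 26028*(6989/3) = 60636564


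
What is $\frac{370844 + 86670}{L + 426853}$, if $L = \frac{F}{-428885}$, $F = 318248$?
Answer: $\frac{196220891890}{183070530657} \approx 1.0718$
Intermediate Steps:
$L = - \frac{318248}{428885}$ ($L = \frac{318248}{-428885} = 318248 \left(- \frac{1}{428885}\right) = - \frac{318248}{428885} \approx -0.74204$)
$\frac{370844 + 86670}{L + 426853} = \frac{370844 + 86670}{- \frac{318248}{428885} + 426853} = \frac{457514}{\frac{183070530657}{428885}} = 457514 \cdot \frac{428885}{183070530657} = \frac{196220891890}{183070530657}$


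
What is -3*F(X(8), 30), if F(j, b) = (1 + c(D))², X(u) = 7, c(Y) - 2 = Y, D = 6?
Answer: -243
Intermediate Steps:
c(Y) = 2 + Y
F(j, b) = 81 (F(j, b) = (1 + (2 + 6))² = (1 + 8)² = 9² = 81)
-3*F(X(8), 30) = -3*81 = -243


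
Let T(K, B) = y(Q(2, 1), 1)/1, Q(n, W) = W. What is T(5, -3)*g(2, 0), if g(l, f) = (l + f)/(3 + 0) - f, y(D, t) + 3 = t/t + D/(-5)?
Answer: -22/15 ≈ -1.4667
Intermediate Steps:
y(D, t) = -2 - D/5 (y(D, t) = -3 + (t/t + D/(-5)) = -3 + (1 + D*(-1/5)) = -3 + (1 - D/5) = -2 - D/5)
g(l, f) = -2*f/3 + l/3 (g(l, f) = (f + l)/3 - f = (f + l)*(1/3) - f = (f/3 + l/3) - f = -2*f/3 + l/3)
T(K, B) = -11/5 (T(K, B) = (-2 - 1/5*1)/1 = (-2 - 1/5)*1 = -11/5*1 = -11/5)
T(5, -3)*g(2, 0) = -11*(-2/3*0 + (1/3)*2)/5 = -11*(0 + 2/3)/5 = -11/5*2/3 = -22/15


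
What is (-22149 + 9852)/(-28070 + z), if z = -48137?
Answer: 12297/76207 ≈ 0.16136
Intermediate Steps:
(-22149 + 9852)/(-28070 + z) = (-22149 + 9852)/(-28070 - 48137) = -12297/(-76207) = -12297*(-1/76207) = 12297/76207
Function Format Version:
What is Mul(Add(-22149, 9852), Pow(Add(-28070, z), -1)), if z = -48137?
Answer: Rational(12297, 76207) ≈ 0.16136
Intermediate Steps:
Mul(Add(-22149, 9852), Pow(Add(-28070, z), -1)) = Mul(Add(-22149, 9852), Pow(Add(-28070, -48137), -1)) = Mul(-12297, Pow(-76207, -1)) = Mul(-12297, Rational(-1, 76207)) = Rational(12297, 76207)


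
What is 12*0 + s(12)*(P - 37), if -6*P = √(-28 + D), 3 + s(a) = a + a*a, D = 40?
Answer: -5661 - 51*√3 ≈ -5749.3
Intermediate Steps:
s(a) = -3 + a + a² (s(a) = -3 + (a + a*a) = -3 + (a + a²) = -3 + a + a²)
P = -√3/3 (P = -√(-28 + 40)/6 = -√3/3 ≈ -0.57735)
12*0 + s(12)*(P - 37) = 12*0 + (-3 + 12 + 12²)*(-√3/3 - 37) = 0 + (-3 + 12 + 144)*(-37 - √3/3) = 0 + 153*(-37 - √3/3) = 0 + (-5661 - 51*√3) = -5661 - 51*√3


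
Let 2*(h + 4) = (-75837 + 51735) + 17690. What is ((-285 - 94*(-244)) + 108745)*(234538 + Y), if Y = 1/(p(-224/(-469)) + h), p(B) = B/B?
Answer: 98892892217636/3209 ≈ 3.0817e+10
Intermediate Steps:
h = -3210 (h = -4 + ((-75837 + 51735) + 17690)/2 = -4 + (-24102 + 17690)/2 = -4 + (½)*(-6412) = -4 - 3206 = -3210)
p(B) = 1
Y = -1/3209 (Y = 1/(1 - 3210) = 1/(-3209) = -1/3209 ≈ -0.00031162)
((-285 - 94*(-244)) + 108745)*(234538 + Y) = ((-285 - 94*(-244)) + 108745)*(234538 - 1/3209) = ((-285 + 22936) + 108745)*(752632441/3209) = (22651 + 108745)*(752632441/3209) = 131396*(752632441/3209) = 98892892217636/3209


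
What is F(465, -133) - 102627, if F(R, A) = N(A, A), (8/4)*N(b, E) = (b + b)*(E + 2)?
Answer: -85204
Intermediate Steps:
N(b, E) = b*(2 + E) (N(b, E) = ((b + b)*(E + 2))/2 = ((2*b)*(2 + E))/2 = (2*b*(2 + E))/2 = b*(2 + E))
F(R, A) = A*(2 + A)
F(465, -133) - 102627 = -133*(2 - 133) - 102627 = -133*(-131) - 102627 = 17423 - 102627 = -85204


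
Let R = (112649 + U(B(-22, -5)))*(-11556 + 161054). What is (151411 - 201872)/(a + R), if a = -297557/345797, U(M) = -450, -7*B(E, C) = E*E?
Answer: -17449262417/5800235005195737 ≈ -3.0084e-6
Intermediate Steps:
B(E, C) = -E²/7 (B(E, C) = -E*E/7 = -E²/7)
a = -297557/345797 (a = -297557*1/345797 = -297557/345797 ≈ -0.86050)
R = 16773526102 (R = (112649 - 450)*(-11556 + 161054) = 112199*149498 = 16773526102)
(151411 - 201872)/(a + R) = (151411 - 201872)/(-297557/345797 + 16773526102) = -50461/5800235005195737/345797 = -50461*345797/5800235005195737 = -17449262417/5800235005195737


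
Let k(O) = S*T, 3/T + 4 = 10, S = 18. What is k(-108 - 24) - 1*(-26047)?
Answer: 26056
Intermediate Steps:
T = ½ (T = 3/(-4 + 10) = 3/6 = 3*(⅙) = ½ ≈ 0.50000)
k(O) = 9 (k(O) = 18*(½) = 9)
k(-108 - 24) - 1*(-26047) = 9 - 1*(-26047) = 9 + 26047 = 26056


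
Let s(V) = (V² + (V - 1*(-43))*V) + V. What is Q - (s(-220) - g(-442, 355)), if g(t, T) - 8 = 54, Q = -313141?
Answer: -400199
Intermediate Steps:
g(t, T) = 62 (g(t, T) = 8 + 54 = 62)
s(V) = V + V² + V*(43 + V) (s(V) = (V² + (V + 43)*V) + V = (V² + (43 + V)*V) + V = (V² + V*(43 + V)) + V = V + V² + V*(43 + V))
Q - (s(-220) - g(-442, 355)) = -313141 - (2*(-220)*(22 - 220) - 1*62) = -313141 - (2*(-220)*(-198) - 62) = -313141 - (87120 - 62) = -313141 - 1*87058 = -313141 - 87058 = -400199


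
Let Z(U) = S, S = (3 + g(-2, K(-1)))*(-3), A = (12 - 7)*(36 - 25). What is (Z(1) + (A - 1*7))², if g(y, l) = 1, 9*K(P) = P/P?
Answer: 1296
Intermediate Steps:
K(P) = ⅑ (K(P) = (P/P)/9 = (⅑)*1 = ⅑)
A = 55 (A = 5*11 = 55)
S = -12 (S = (3 + 1)*(-3) = 4*(-3) = -12)
Z(U) = -12
(Z(1) + (A - 1*7))² = (-12 + (55 - 1*7))² = (-12 + (55 - 7))² = (-12 + 48)² = 36² = 1296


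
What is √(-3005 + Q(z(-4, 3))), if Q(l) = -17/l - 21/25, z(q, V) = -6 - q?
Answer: I*√299734/10 ≈ 54.748*I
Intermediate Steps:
Q(l) = -21/25 - 17/l (Q(l) = -17/l - 21*1/25 = -17/l - 21/25 = -21/25 - 17/l)
√(-3005 + Q(z(-4, 3))) = √(-3005 + (-21/25 - 17/(-6 - 1*(-4)))) = √(-3005 + (-21/25 - 17/(-6 + 4))) = √(-3005 + (-21/25 - 17/(-2))) = √(-3005 + (-21/25 - 17*(-½))) = √(-3005 + (-21/25 + 17/2)) = √(-3005 + 383/50) = √(-149867/50) = I*√299734/10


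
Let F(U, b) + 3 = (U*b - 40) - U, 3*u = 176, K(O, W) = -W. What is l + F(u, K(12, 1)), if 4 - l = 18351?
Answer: -55522/3 ≈ -18507.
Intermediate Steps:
u = 176/3 (u = (1/3)*176 = 176/3 ≈ 58.667)
F(U, b) = -43 - U + U*b (F(U, b) = -3 + ((U*b - 40) - U) = -3 + ((-40 + U*b) - U) = -3 + (-40 - U + U*b) = -43 - U + U*b)
l = -18347 (l = 4 - 1*18351 = 4 - 18351 = -18347)
l + F(u, K(12, 1)) = -18347 + (-43 - 1*176/3 + 176*(-1*1)/3) = -18347 + (-43 - 176/3 + (176/3)*(-1)) = -18347 + (-43 - 176/3 - 176/3) = -18347 - 481/3 = -55522/3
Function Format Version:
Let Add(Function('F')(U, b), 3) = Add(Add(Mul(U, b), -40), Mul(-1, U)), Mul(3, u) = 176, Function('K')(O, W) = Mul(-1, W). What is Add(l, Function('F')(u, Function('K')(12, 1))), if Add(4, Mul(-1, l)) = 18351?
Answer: Rational(-55522, 3) ≈ -18507.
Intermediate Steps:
u = Rational(176, 3) (u = Mul(Rational(1, 3), 176) = Rational(176, 3) ≈ 58.667)
Function('F')(U, b) = Add(-43, Mul(-1, U), Mul(U, b)) (Function('F')(U, b) = Add(-3, Add(Add(Mul(U, b), -40), Mul(-1, U))) = Add(-3, Add(Add(-40, Mul(U, b)), Mul(-1, U))) = Add(-3, Add(-40, Mul(-1, U), Mul(U, b))) = Add(-43, Mul(-1, U), Mul(U, b)))
l = -18347 (l = Add(4, Mul(-1, 18351)) = Add(4, -18351) = -18347)
Add(l, Function('F')(u, Function('K')(12, 1))) = Add(-18347, Add(-43, Mul(-1, Rational(176, 3)), Mul(Rational(176, 3), Mul(-1, 1)))) = Add(-18347, Add(-43, Rational(-176, 3), Mul(Rational(176, 3), -1))) = Add(-18347, Add(-43, Rational(-176, 3), Rational(-176, 3))) = Add(-18347, Rational(-481, 3)) = Rational(-55522, 3)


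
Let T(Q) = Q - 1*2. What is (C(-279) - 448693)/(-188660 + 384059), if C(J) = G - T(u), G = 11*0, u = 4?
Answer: -49855/21711 ≈ -2.2963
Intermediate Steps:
T(Q) = -2 + Q (T(Q) = Q - 2 = -2 + Q)
G = 0
C(J) = -2 (C(J) = 0 - (-2 + 4) = 0 - 1*2 = 0 - 2 = -2)
(C(-279) - 448693)/(-188660 + 384059) = (-2 - 448693)/(-188660 + 384059) = -448695/195399 = -448695*1/195399 = -49855/21711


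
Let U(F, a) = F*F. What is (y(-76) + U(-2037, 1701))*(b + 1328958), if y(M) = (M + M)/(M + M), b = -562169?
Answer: 3181691272930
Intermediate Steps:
y(M) = 1 (y(M) = (2*M)/((2*M)) = (2*M)*(1/(2*M)) = 1)
U(F, a) = F**2
(y(-76) + U(-2037, 1701))*(b + 1328958) = (1 + (-2037)**2)*(-562169 + 1328958) = (1 + 4149369)*766789 = 4149370*766789 = 3181691272930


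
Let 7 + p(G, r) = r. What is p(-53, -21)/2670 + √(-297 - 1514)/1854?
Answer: -14/1335 + I*√1811/1854 ≈ -0.010487 + 0.022954*I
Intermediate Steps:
p(G, r) = -7 + r
p(-53, -21)/2670 + √(-297 - 1514)/1854 = (-7 - 21)/2670 + √(-297 - 1514)/1854 = -28*1/2670 + √(-1811)*(1/1854) = -14/1335 + (I*√1811)*(1/1854) = -14/1335 + I*√1811/1854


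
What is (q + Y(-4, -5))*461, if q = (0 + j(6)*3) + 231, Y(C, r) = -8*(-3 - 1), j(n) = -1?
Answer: 119860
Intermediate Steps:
Y(C, r) = 32 (Y(C, r) = -8*(-4) = 32)
q = 228 (q = (0 - 1*3) + 231 = (0 - 3) + 231 = -3 + 231 = 228)
(q + Y(-4, -5))*461 = (228 + 32)*461 = 260*461 = 119860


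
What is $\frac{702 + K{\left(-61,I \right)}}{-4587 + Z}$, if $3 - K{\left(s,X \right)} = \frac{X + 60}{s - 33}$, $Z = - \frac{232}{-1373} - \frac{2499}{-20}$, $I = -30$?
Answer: $- \frac{910299000}{5758592891} \approx -0.15808$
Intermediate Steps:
$Z = \frac{3435767}{27460}$ ($Z = \left(-232\right) \left(- \frac{1}{1373}\right) - - \frac{2499}{20} = \frac{232}{1373} + \frac{2499}{20} = \frac{3435767}{27460} \approx 125.12$)
$K{\left(s,X \right)} = 3 - \frac{60 + X}{-33 + s}$ ($K{\left(s,X \right)} = 3 - \frac{X + 60}{s - 33} = 3 - \frac{60 + X}{-33 + s}$)
$\frac{702 + K{\left(-61,I \right)}}{-4587 + Z} = \frac{702 + \frac{-159 - -30 + 3 \left(-61\right)}{-33 - 61}}{-4587 + \frac{3435767}{27460}} = \frac{702 + \frac{-159 + 30 - 183}{-94}}{- \frac{122523253}{27460}} = \left(702 - - \frac{156}{47}\right) \left(- \frac{27460}{122523253}\right) = \left(702 + \frac{156}{47}\right) \left(- \frac{27460}{122523253}\right) = \frac{33150}{47} \left(- \frac{27460}{122523253}\right) = - \frac{910299000}{5758592891}$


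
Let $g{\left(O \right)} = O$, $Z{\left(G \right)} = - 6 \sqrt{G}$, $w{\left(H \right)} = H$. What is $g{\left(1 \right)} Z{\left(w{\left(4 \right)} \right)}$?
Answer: $-12$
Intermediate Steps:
$g{\left(1 \right)} Z{\left(w{\left(4 \right)} \right)} = 1 \left(- 6 \sqrt{4}\right) = 1 \left(\left(-6\right) 2\right) = 1 \left(-12\right) = -12$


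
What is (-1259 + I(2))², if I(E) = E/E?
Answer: 1582564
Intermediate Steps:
I(E) = 1
(-1259 + I(2))² = (-1259 + 1)² = (-1258)² = 1582564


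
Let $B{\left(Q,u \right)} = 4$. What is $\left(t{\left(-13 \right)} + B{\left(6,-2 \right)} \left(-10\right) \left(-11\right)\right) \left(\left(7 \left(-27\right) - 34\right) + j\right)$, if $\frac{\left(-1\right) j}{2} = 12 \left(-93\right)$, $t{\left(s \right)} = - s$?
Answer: $910077$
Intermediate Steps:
$j = 2232$ ($j = - 2 \cdot 12 \left(-93\right) = \left(-2\right) \left(-1116\right) = 2232$)
$\left(t{\left(-13 \right)} + B{\left(6,-2 \right)} \left(-10\right) \left(-11\right)\right) \left(\left(7 \left(-27\right) - 34\right) + j\right) = \left(\left(-1\right) \left(-13\right) + 4 \left(-10\right) \left(-11\right)\right) \left(\left(7 \left(-27\right) - 34\right) + 2232\right) = \left(13 - -440\right) \left(\left(-189 - 34\right) + 2232\right) = \left(13 + 440\right) \left(-223 + 2232\right) = 453 \cdot 2009 = 910077$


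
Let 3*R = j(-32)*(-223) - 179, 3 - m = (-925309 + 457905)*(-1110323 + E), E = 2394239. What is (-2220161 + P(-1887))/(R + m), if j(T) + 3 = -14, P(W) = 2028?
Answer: -2218133/600107475271 ≈ -3.6962e-6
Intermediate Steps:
m = 600107474067 (m = 3 - (-925309 + 457905)*(-1110323 + 2394239) = 3 - (-467404)*1283916 = 3 - 1*(-600107474064) = 3 + 600107474064 = 600107474067)
j(T) = -17 (j(T) = -3 - 14 = -17)
R = 1204 (R = (-17*(-223) - 179)/3 = (3791 - 179)/3 = (⅓)*3612 = 1204)
(-2220161 + P(-1887))/(R + m) = (-2220161 + 2028)/(1204 + 600107474067) = -2218133/600107475271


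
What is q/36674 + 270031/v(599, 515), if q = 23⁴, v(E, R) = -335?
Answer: -9809370159/12285790 ≈ -798.43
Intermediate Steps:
q = 279841
q/36674 + 270031/v(599, 515) = 279841/36674 + 270031/(-335) = 279841*(1/36674) + 270031*(-1/335) = 279841/36674 - 270031/335 = -9809370159/12285790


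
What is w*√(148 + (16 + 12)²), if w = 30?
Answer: 60*√233 ≈ 915.86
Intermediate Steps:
w*√(148 + (16 + 12)²) = 30*√(148 + (16 + 12)²) = 30*√(148 + 28²) = 30*√(148 + 784) = 30*√932 = 30*(2*√233) = 60*√233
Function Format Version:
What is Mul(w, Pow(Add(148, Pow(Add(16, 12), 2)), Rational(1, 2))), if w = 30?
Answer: Mul(60, Pow(233, Rational(1, 2))) ≈ 915.86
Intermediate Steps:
Mul(w, Pow(Add(148, Pow(Add(16, 12), 2)), Rational(1, 2))) = Mul(30, Pow(Add(148, Pow(Add(16, 12), 2)), Rational(1, 2))) = Mul(30, Pow(Add(148, Pow(28, 2)), Rational(1, 2))) = Mul(30, Pow(Add(148, 784), Rational(1, 2))) = Mul(30, Pow(932, Rational(1, 2))) = Mul(30, Mul(2, Pow(233, Rational(1, 2)))) = Mul(60, Pow(233, Rational(1, 2)))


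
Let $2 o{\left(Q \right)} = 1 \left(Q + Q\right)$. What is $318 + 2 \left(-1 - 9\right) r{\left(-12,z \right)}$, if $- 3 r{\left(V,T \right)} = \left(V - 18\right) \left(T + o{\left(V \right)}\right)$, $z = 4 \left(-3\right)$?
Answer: $5118$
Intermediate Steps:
$o{\left(Q \right)} = Q$ ($o{\left(Q \right)} = \frac{1 \left(Q + Q\right)}{2} = \frac{1 \cdot 2 Q}{2} = \frac{2 Q}{2} = Q$)
$z = -12$
$r{\left(V,T \right)} = - \frac{\left(-18 + V\right) \left(T + V\right)}{3}$ ($r{\left(V,T \right)} = - \frac{\left(V - 18\right) \left(T + V\right)}{3} = - \frac{\left(-18 + V\right) \left(T + V\right)}{3}$)
$318 + 2 \left(-1 - 9\right) r{\left(-12,z \right)} = 318 + 2 \left(-1 - 9\right) \left(6 \left(-12\right) + 6 \left(-12\right) - \frac{\left(-12\right)^{2}}{3} - \left(-4\right) \left(-12\right)\right) = 318 + 2 \left(-10\right) \left(-72 - 72 - 48 - 48\right) = 318 - 20 \left(-72 - 72 - 48 - 48\right) = 318 - -4800 = 318 + 4800 = 5118$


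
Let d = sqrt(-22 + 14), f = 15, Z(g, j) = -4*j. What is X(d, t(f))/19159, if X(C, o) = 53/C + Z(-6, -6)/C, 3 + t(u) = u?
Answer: -11*I*sqrt(2)/10948 ≈ -0.0014209*I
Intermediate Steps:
t(u) = -3 + u
d = 2*I*sqrt(2) (d = sqrt(-8) = 2*I*sqrt(2) ≈ 2.8284*I)
X(C, o) = 77/C (X(C, o) = 53/C + (-4*(-6))/C = 53/C + 24/C = 77/C)
X(d, t(f))/19159 = (77/((2*I*sqrt(2))))/19159 = (77*(-I*sqrt(2)/4))*(1/19159) = -77*I*sqrt(2)/4*(1/19159) = -11*I*sqrt(2)/10948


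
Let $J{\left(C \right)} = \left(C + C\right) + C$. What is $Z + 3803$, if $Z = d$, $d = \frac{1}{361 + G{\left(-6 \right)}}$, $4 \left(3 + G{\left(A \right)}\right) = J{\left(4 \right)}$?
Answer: $\frac{1372884}{361} \approx 3803.0$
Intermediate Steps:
$J{\left(C \right)} = 3 C$ ($J{\left(C \right)} = 2 C + C = 3 C$)
$G{\left(A \right)} = 0$ ($G{\left(A \right)} = -3 + \frac{3 \cdot 4}{4} = -3 + \frac{1}{4} \cdot 12 = -3 + 3 = 0$)
$d = \frac{1}{361}$ ($d = \frac{1}{361 + 0} = \frac{1}{361} \approx 0.0027701$)
$Z = \frac{1}{361} \approx 0.0027701$
$Z + 3803 = \frac{1}{361} + 3803 = \frac{1372884}{361}$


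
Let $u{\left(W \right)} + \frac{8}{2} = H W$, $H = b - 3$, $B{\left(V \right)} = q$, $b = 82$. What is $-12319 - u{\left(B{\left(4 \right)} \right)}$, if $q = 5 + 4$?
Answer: $-13026$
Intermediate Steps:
$q = 9$
$B{\left(V \right)} = 9$
$H = 79$ ($H = 82 - 3 = 79$)
$u{\left(W \right)} = -4 + 79 W$
$-12319 - u{\left(B{\left(4 \right)} \right)} = -12319 - \left(-4 + 79 \cdot 9\right) = -12319 - \left(-4 + 711\right) = -12319 - 707 = -13026$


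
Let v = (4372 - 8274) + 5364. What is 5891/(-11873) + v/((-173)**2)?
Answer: -158953413/355347017 ≈ -0.44732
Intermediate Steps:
v = 1462 (v = -3902 + 5364 = 1462)
5891/(-11873) + v/((-173)**2) = 5891/(-11873) + 1462/((-173)**2) = 5891*(-1/11873) + 1462/29929 = -5891/11873 + 1462*(1/29929) = -5891/11873 + 1462/29929 = -158953413/355347017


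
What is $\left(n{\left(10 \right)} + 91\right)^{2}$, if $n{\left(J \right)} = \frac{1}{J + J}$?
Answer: $\frac{3316041}{400} \approx 8290.1$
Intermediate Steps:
$n{\left(J \right)} = \frac{1}{2 J}$
$\left(n{\left(10 \right)} + 91\right)^{2} = \left(\frac{1}{2 \cdot 10} + 91\right)^{2} = \left(\frac{1}{2} \cdot \frac{1}{10} + 91\right)^{2} = \left(\frac{1}{20} + 91\right)^{2} = \left(\frac{1821}{20}\right)^{2} = \frac{3316041}{400}$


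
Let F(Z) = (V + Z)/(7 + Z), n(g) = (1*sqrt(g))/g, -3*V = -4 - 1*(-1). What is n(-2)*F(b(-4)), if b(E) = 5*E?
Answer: -19*I*sqrt(2)/26 ≈ -1.0335*I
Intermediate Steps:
V = 1 (V = -(-4 - 1*(-1))/3 = -(-4 + 1)/3 = -1/3*(-3) = 1)
n(g) = 1/sqrt(g) (n(g) = sqrt(g)/g = 1/sqrt(g))
F(Z) = (1 + Z)/(7 + Z)
n(-2)*F(b(-4)) = ((1 + 5*(-4))/(7 + 5*(-4)))/sqrt(-2) = (-I*sqrt(2)/2)*((1 - 20)/(7 - 20)) = (-I*sqrt(2)/2)*(-19/(-13)) = (-I*sqrt(2)/2)*(-1/13*(-19)) = -I*sqrt(2)/2*(19/13) = -19*I*sqrt(2)/26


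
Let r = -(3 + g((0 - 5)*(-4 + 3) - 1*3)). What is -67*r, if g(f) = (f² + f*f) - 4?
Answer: 469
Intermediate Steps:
g(f) = -4 + 2*f² (g(f) = (f² + f²) - 4 = 2*f² - 4 = -4 + 2*f²)
r = -7 (r = -(3 + (-4 + 2*((0 - 5)*(-4 + 3) - 1*3)²)) = -(3 + (-4 + 2*(-5*(-1) - 3)²)) = -(3 + (-4 + 2*(5 - 3)²)) = -(3 + (-4 + 2*2²)) = -(3 + (-4 + 2*4)) = -(3 + (-4 + 8)) = -(3 + 4) = -1*7 = -7)
-67*r = -67*(-7) = 469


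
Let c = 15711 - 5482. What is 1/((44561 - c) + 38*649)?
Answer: 1/58994 ≈ 1.6951e-5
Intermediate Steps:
c = 10229
1/((44561 - c) + 38*649) = 1/((44561 - 1*10229) + 38*649) = 1/((44561 - 10229) + 24662) = 1/(34332 + 24662) = 1/58994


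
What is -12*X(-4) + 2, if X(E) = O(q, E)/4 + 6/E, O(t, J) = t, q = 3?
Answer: 11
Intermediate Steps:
X(E) = 3/4 + 6/E
-12*X(-4) + 2 = -12*(3/4 + 6/(-4)) + 2 = -12*(3/4 + 6*(-1/4)) + 2 = -12*(3/4 - 3/2) + 2 = -12*(-3/4) + 2 = 9 + 2 = 11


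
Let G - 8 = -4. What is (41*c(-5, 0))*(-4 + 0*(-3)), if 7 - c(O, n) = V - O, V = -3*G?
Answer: -2296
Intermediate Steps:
G = 4 (G = 8 - 4 = 4)
V = -12 (V = -3*4 = -12)
c(O, n) = 19 + O (c(O, n) = 7 - (-12 - O) = 7 + (12 + O) = 19 + O)
(41*c(-5, 0))*(-4 + 0*(-3)) = (41*(19 - 5))*(-4 + 0*(-3)) = (41*14)*(-4 + 0) = 574*(-4) = -2296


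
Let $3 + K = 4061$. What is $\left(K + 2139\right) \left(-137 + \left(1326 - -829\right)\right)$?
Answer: $12505546$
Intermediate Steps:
$K = 4058$ ($K = -3 + 4061 = 4058$)
$\left(K + 2139\right) \left(-137 + \left(1326 - -829\right)\right) = \left(4058 + 2139\right) \left(-137 + \left(1326 - -829\right)\right) = 6197 \left(-137 + \left(1326 + 829\right)\right) = 6197 \left(-137 + 2155\right) = 6197 \cdot 2018 = 12505546$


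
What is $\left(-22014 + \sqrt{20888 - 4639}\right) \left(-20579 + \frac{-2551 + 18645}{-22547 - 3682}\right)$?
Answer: $\frac{3960925342530}{8743} - \frac{539782685 \sqrt{16249}}{26229} \approx 4.5042 \cdot 10^{8}$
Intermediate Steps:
$\left(-22014 + \sqrt{20888 - 4639}\right) \left(-20579 + \frac{-2551 + 18645}{-22547 - 3682}\right) = \left(-22014 + \sqrt{16249}\right) \left(-20579 + \frac{16094}{-26229}\right) = \left(-22014 + \sqrt{16249}\right) \left(-20579 + 16094 \left(- \frac{1}{26229}\right)\right) = \left(-22014 + \sqrt{16249}\right) \left(-20579 - \frac{16094}{26229}\right) = \left(-22014 + \sqrt{16249}\right) \left(- \frac{539782685}{26229}\right) = \frac{3960925342530}{8743} - \frac{539782685 \sqrt{16249}}{26229}$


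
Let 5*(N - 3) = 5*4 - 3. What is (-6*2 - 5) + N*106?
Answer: 3307/5 ≈ 661.40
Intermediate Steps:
N = 32/5 (N = 3 + (5*4 - 3)/5 = 3 + (20 - 3)/5 = 3 + (⅕)*17 = 3 + 17/5 = 32/5 ≈ 6.4000)
(-6*2 - 5) + N*106 = (-6*2 - 5) + (32/5)*106 = (-12 - 5) + 3392/5 = -17 + 3392/5 = 3307/5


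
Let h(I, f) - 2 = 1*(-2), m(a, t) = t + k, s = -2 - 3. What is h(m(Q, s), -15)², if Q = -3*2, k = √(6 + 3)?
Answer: 0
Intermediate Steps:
k = 3 (k = √9 = 3)
s = -5
Q = -6
m(a, t) = 3 + t (m(a, t) = t + 3 = 3 + t)
h(I, f) = 0 (h(I, f) = 2 + 1*(-2) = 2 - 2 = 0)
h(m(Q, s), -15)² = 0² = 0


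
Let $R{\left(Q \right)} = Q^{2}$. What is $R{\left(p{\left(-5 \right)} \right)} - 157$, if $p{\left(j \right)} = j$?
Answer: $-132$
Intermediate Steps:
$R{\left(p{\left(-5 \right)} \right)} - 157 = \left(-5\right)^{2} - 157 = 25 - 157 = -132$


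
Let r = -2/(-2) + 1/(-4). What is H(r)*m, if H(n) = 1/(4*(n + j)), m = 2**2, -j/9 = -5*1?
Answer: 4/183 ≈ 0.021858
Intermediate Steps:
j = 45 (j = -(-45) = -9*(-5) = 45)
m = 4
r = 3/4 (r = -2*(-1/2) + 1*(-1/4) = 1 - 1/4 = 3/4 ≈ 0.75000)
H(n) = 1/(180 + 4*n) (H(n) = 1/(4*(n + 45)) = 1/(4*(45 + n)) = 1/(180 + 4*n))
H(r)*m = (1/(4*(45 + 3/4)))*4 = (1/(4*(183/4)))*4 = ((1/4)*(4/183))*4 = (1/183)*4 = 4/183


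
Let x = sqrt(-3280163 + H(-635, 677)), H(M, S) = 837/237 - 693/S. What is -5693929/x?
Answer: 5693929*I*sqrt(9382673704224419)/175432823593 ≈ 3143.9*I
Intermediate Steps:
H(M, S) = 279/79 - 693/S (H(M, S) = 837*(1/237) - 693/S = 279/79 - 693/S)
x = I*sqrt(9382673704224419)/53483 (x = sqrt(-3280163 + (279/79 - 693/677)) = sqrt(-3280163 + 134136/53483) = sqrt(-175432823593/53483) = I*sqrt(9382673704224419)/53483 ≈ 1811.1*I)
-5693929/x = -5693929*(-I*sqrt(9382673704224419)/175432823593) = -(-5693929)*I*sqrt(9382673704224419)/175432823593 = 5693929*I*sqrt(9382673704224419)/175432823593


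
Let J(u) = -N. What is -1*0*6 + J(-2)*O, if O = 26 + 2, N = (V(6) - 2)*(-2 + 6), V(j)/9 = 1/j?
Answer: 56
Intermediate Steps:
V(j) = 9/j
N = -2 (N = (9/6 - 2)*(-2 + 6) = (9*(1/6) - 2)*4 = (3/2 - 2)*4 = -1/2*4 = -2)
J(u) = 2 (J(u) = -1*(-2) = 2)
O = 28
-1*0*6 + J(-2)*O = -1*0*6 + 2*28 = 0*6 + 56 = 0 + 56 = 56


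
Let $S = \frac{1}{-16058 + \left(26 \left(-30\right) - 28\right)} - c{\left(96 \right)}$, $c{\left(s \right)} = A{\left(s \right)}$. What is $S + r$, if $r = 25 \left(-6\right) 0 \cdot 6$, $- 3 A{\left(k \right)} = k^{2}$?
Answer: $\frac{51812351}{16866} \approx 3072.0$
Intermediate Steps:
$A{\left(k \right)} = - \frac{k^{2}}{3}$
$c{\left(s \right)} = - \frac{s^{2}}{3}$
$r = 0$ ($r = 25 \cdot 0 \cdot 6 = 25 \cdot 0 = 0$)
$S = \frac{51812351}{16866}$ ($S = \frac{1}{-16058 + \left(26 \left(-30\right) - 28\right)} - - \frac{96^{2}}{3} = \frac{1}{-16058 - 808} - \left(- \frac{1}{3}\right) 9216 = \frac{1}{-16058 - 808} - -3072 = \frac{1}{-16866} + 3072 = - \frac{1}{16866} + 3072 = \frac{51812351}{16866} \approx 3072.0$)
$S + r = \frac{51812351}{16866} + 0 = \frac{51812351}{16866}$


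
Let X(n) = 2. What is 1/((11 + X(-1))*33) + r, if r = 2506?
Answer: 1075075/429 ≈ 2506.0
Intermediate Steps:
1/((11 + X(-1))*33) + r = 1/((11 + 2)*33) + 2506 = 1/(13*33) + 2506 = 1/429 + 2506 = 1075075/429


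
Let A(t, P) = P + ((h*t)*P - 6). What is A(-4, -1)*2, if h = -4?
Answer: -46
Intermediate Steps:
A(t, P) = -6 + P - 4*P*t (A(t, P) = P + ((-4*t)*P - 6) = P + (-4*P*t - 6) = P + (-6 - 4*P*t) = -6 + P - 4*P*t)
A(-4, -1)*2 = (-6 - 1 - 4*(-1)*(-4))*2 = (-6 - 1 - 16)*2 = -23*2 = -46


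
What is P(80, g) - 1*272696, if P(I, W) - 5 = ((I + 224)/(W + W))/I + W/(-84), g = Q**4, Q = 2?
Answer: -916242001/3360 ≈ -2.7269e+5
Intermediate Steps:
g = 16 (g = 2**4 = 16)
P(I, W) = 5 - W/84 + (224 + I)/(2*I*W) (P(I, W) = 5 + (((I + 224)/(W + W))/I + W/(-84)) = 5 + (((224 + I)/((2*W)))/I + W*(-1/84)) = 5 + (((224 + I)*(1/(2*W)))/I - W/84) = 5 + (((224 + I)/(2*W))/I - W/84) = 5 + ((224 + I)/(2*I*W) - W/84) = 5 + (-W/84 + (224 + I)/(2*I*W)) = 5 - W/84 + (224 + I)/(2*I*W))
P(80, g) - 1*272696 = (5 + (1/2)/16 - 1/84*16 + 112/(80*16)) - 1*272696 = (5 + (1/2)*(1/16) - 4/21 + 112*(1/80)*(1/16)) - 272696 = (5 + 1/32 - 4/21 + 7/80) - 272696 = 16559/3360 - 272696 = -916242001/3360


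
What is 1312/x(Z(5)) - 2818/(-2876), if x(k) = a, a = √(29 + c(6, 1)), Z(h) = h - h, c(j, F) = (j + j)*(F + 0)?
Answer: 1409/1438 + 32*√41 ≈ 205.88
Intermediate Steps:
c(j, F) = 2*F*j (c(j, F) = (2*j)*F = 2*F*j)
Z(h) = 0
a = √41 (a = √(29 + 2*1*6) = √(29 + 12) = √41 ≈ 6.4031)
x(k) = √41
1312/x(Z(5)) - 2818/(-2876) = 1312/(√41) - 2818/(-2876) = 1312*(√41/41) - 2818*(-1/2876) = 32*√41 + 1409/1438 = 1409/1438 + 32*√41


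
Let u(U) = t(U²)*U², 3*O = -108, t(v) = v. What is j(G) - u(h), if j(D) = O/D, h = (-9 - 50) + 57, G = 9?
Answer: -20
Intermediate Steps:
O = -36 (O = (⅓)*(-108) = -36)
h = -2 (h = -59 + 57 = -2)
j(D) = -36/D
u(U) = U⁴ (u(U) = U²*U² = U⁴)
j(G) - u(h) = -36/9 - 1*(-2)⁴ = -36*⅑ - 1*16 = -4 - 16 = -20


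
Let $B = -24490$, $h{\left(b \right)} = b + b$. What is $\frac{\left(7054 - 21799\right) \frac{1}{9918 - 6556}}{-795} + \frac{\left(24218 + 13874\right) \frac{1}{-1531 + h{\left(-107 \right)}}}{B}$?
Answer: $\frac{24398007631}{3807393809650} \approx 0.0064081$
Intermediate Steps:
$h{\left(b \right)} = 2 b$
$\frac{\left(7054 - 21799\right) \frac{1}{9918 - 6556}}{-795} + \frac{\left(24218 + 13874\right) \frac{1}{-1531 + h{\left(-107 \right)}}}{B} = \frac{\left(7054 - 21799\right) \frac{1}{9918 - 6556}}{-795} + \frac{\left(24218 + 13874\right) \frac{1}{-1531 + 2 \left(-107\right)}}{-24490} = - \frac{14745}{3362} \left(- \frac{1}{795}\right) + \frac{38092}{-1531 - 214} \left(- \frac{1}{24490}\right) = \left(-14745\right) \frac{1}{3362} \left(- \frac{1}{795}\right) + \frac{38092}{-1745} \left(- \frac{1}{24490}\right) = \left(- \frac{14745}{3362}\right) \left(- \frac{1}{795}\right) + 38092 \left(- \frac{1}{1745}\right) \left(- \frac{1}{24490}\right) = \frac{983}{178186} - - \frac{19046}{21367525} = \frac{983}{178186} + \frac{19046}{21367525} = \frac{24398007631}{3807393809650}$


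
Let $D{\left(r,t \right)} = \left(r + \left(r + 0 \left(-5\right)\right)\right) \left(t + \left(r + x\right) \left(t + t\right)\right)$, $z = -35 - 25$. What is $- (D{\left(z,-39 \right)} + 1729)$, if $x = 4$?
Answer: $517751$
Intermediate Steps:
$z = -60$
$D{\left(r,t \right)} = 2 r \left(t + 2 t \left(4 + r\right)\right)$ ($D{\left(r,t \right)} = \left(r + \left(r + 0 \left(-5\right)\right)\right) \left(t + \left(r + 4\right) \left(t + t\right)\right) = \left(r + \left(r + 0\right)\right) \left(t + \left(4 + r\right) 2 t\right) = \left(r + r\right) \left(t + 2 t \left(4 + r\right)\right) = 2 r \left(t + 2 t \left(4 + r\right)\right)$)
$- (D{\left(z,-39 \right)} + 1729) = - (2 \left(-60\right) \left(-39\right) \left(9 + 2 \left(-60\right)\right) + 1729) = - (2 \left(-60\right) \left(-39\right) \left(9 - 120\right) + 1729) = - (2 \left(-60\right) \left(-39\right) \left(-111\right) + 1729) = - (-519480 + 1729) = \left(-1\right) \left(-517751\right) = 517751$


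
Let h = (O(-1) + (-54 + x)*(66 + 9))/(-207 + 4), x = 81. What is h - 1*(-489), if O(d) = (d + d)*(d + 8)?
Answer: 97256/203 ≈ 479.09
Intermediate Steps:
O(d) = 2*d*(8 + d) (O(d) = (2*d)*(8 + d) = 2*d*(8 + d))
h = -2011/203 (h = (2*(-1)*(8 - 1) + (-54 + 81)*(66 + 9))/(-207 + 4) = (2*(-1)*7 + 27*75)/(-203) = (-14 + 2025)*(-1/203) = 2011*(-1/203) = -2011/203 ≈ -9.9064)
h - 1*(-489) = -2011/203 - 1*(-489) = -2011/203 + 489 = 97256/203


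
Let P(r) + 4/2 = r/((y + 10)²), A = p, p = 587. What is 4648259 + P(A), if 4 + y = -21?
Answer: 1045858412/225 ≈ 4.6483e+6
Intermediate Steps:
y = -25 (y = -4 - 21 = -25)
A = 587
P(r) = -2 + r/225 (P(r) = -2 + r/((-25 + 10)²) = -2 + r/((-15)²) = -2 + r/225)
4648259 + P(A) = 4648259 + (-2 + (1/225)*587) = 4648259 + (-2 + 587/225) = 4648259 + 137/225 = 1045858412/225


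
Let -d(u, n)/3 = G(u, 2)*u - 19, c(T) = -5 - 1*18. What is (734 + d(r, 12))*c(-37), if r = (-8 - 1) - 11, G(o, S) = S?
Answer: -20953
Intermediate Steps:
c(T) = -23 (c(T) = -5 - 18 = -23)
r = -20 (r = -9 - 11 = -20)
d(u, n) = 57 - 6*u (d(u, n) = -3*(2*u - 19) = -3*(-19 + 2*u) = 57 - 6*u)
(734 + d(r, 12))*c(-37) = (734 + (57 - 6*(-20)))*(-23) = (734 + (57 + 120))*(-23) = (734 + 177)*(-23) = 911*(-23) = -20953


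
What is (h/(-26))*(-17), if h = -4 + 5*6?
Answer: 17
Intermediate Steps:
h = 26 (h = -4 + 30 = 26)
(h/(-26))*(-17) = (26/(-26))*(-17) = -1/26*26*(-17) = -1*(-17) = 17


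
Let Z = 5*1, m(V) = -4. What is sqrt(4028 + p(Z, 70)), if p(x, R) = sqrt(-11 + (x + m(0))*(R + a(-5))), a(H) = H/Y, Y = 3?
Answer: sqrt(36252 + 6*sqrt(129))/3 ≈ 63.526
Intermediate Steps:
a(H) = H/3
Z = 5
p(x, R) = sqrt(-11 + (-4 + x)*(-5/3 + R)) (p(x, R) = sqrt(-11 + (x - 4)*(R + (1/3)*(-5))) = sqrt(-11 + (-4 + x)*(R - 5/3)) = sqrt(-11 + (-4 + x)*(-5/3 + R)))
sqrt(4028 + p(Z, 70)) = sqrt(4028 + sqrt(-39 - 36*70 - 15*5 + 9*70*5)/3) = sqrt(4028 + sqrt(-39 - 2520 - 75 + 3150)/3) = sqrt(4028 + sqrt(516)/3) = sqrt(4028 + (2*sqrt(129))/3) = sqrt(4028 + 2*sqrt(129)/3)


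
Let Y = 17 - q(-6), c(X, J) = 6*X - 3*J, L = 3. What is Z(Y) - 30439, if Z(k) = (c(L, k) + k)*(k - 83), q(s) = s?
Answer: -28759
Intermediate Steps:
c(X, J) = -3*J + 6*X
Y = 23 (Y = 17 - 1*(-6) = 17 + 6 = 23)
Z(k) = (-83 + k)*(18 - 2*k) (Z(k) = ((-3*k + 6*3) + k)*(k - 83) = ((-3*k + 18) + k)*(-83 + k) = ((18 - 3*k) + k)*(-83 + k) = (18 - 2*k)*(-83 + k) = (-83 + k)*(18 - 2*k))
Z(Y) - 30439 = (-1494 - 2*23² + 184*23) - 30439 = (-1494 - 2*529 + 4232) - 30439 = (-1494 - 1058 + 4232) - 30439 = 1680 - 30439 = -28759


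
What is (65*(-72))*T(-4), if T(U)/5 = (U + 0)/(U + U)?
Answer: -11700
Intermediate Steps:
T(U) = 5/2 (T(U) = 5*((U + 0)/(U + U)) = 5*(U/((2*U))) = 5*(U*(1/(2*U))) = 5*(½) = 5/2)
(65*(-72))*T(-4) = (65*(-72))*(5/2) = -4680*5/2 = -11700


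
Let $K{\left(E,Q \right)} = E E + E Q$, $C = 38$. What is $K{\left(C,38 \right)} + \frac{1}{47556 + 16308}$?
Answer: $\frac{184439233}{63864} \approx 2888.0$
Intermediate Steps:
$K{\left(E,Q \right)} = E^{2} + E Q$
$K{\left(C,38 \right)} + \frac{1}{47556 + 16308} = 38 \left(38 + 38\right) + \frac{1}{47556 + 16308} = 38 \cdot 76 + \frac{1}{63864} = 2888 + \frac{1}{63864} = \frac{184439233}{63864}$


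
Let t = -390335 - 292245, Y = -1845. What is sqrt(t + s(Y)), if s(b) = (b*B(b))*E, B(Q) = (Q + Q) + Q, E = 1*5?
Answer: sqrt(50377795) ≈ 7097.7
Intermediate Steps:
E = 5
B(Q) = 3*Q (B(Q) = 2*Q + Q = 3*Q)
s(b) = 15*b**2 (s(b) = (b*(3*b))*5 = (3*b**2)*5 = 15*b**2)
t = -682580
sqrt(t + s(Y)) = sqrt(-682580 + 15*(-1845)**2) = sqrt(-682580 + 15*3404025) = sqrt(-682580 + 51060375) = sqrt(50377795)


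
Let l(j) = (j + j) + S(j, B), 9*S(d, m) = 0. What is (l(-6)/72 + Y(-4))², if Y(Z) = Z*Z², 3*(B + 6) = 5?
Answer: 148225/36 ≈ 4117.4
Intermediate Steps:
B = -13/3 (B = -6 + (⅓)*5 = -6 + 5/3 = -13/3 ≈ -4.3333)
S(d, m) = 0 (S(d, m) = (⅑)*0 = 0)
l(j) = 2*j (l(j) = (j + j) + 0 = 2*j + 0 = 2*j)
Y(Z) = Z³
(l(-6)/72 + Y(-4))² = ((2*(-6))/72 + (-4)³)² = (-12*1/72 - 64)² = (-⅙ - 64)² = (-385/6)² = 148225/36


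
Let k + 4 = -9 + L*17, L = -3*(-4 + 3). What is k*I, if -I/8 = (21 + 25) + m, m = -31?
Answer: -4560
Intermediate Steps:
L = 3 (L = -3*(-1) = 3)
I = -120 (I = -8*((21 + 25) - 31) = -8*(46 - 31) = -8*15 = -120)
k = 38 (k = -4 + (-9 + 3*17) = -4 + (-9 + 51) = -4 + 42 = 38)
k*I = 38*(-120) = -4560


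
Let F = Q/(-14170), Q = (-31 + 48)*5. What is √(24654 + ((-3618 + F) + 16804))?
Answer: √303914030862/2834 ≈ 194.53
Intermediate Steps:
Q = 85 (Q = 17*5 = 85)
F = -17/2834 (F = 85/(-14170) = 85*(-1/14170) = -17/2834 ≈ -0.0059986)
√(24654 + ((-3618 + F) + 16804)) = √(24654 + ((-3618 - 17/2834) + 16804)) = √(24654 + (-10253429/2834 + 16804)) = √(24654 + 37369107/2834) = √(107238543/2834) = √303914030862/2834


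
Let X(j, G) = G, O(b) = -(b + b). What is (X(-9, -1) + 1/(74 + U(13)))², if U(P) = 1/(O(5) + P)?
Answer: 48400/49729 ≈ 0.97328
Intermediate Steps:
O(b) = -2*b
U(P) = 1/(-10 + P) (U(P) = 1/(-2*5 + P) = 1/(-10 + P))
(X(-9, -1) + 1/(74 + U(13)))² = (-1 + 1/(74 + 1/(-10 + 13)))² = (-1 + 1/(74 + 1/3))² = (-1 + 1/(74 + ⅓))² = (-1 + 1/(223/3))² = (-1 + 3/223)² = (-220/223)² = 48400/49729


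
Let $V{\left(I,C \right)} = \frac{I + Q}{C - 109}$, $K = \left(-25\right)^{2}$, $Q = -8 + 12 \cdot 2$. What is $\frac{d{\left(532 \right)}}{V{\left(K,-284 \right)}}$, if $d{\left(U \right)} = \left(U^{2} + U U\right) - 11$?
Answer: $- \frac{222452541}{641} \approx -3.4704 \cdot 10^{5}$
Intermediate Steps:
$Q = 16$ ($Q = -8 + 24 = 16$)
$d{\left(U \right)} = -11 + 2 U^{2}$ ($d{\left(U \right)} = \left(U^{2} + U^{2}\right) - 11 = 2 U^{2} - 11 = -11 + 2 U^{2}$)
$K = 625$
$V{\left(I,C \right)} = \frac{16 + I}{-109 + C}$ ($V{\left(I,C \right)} = \frac{I + 16}{C - 109} = \frac{16 + I}{-109 + C}$)
$\frac{d{\left(532 \right)}}{V{\left(K,-284 \right)}} = \frac{-11 + 2 \cdot 532^{2}}{\frac{1}{-109 - 284} \left(16 + 625\right)} = \frac{-11 + 2 \cdot 283024}{\frac{1}{-393} \cdot 641} = \frac{-11 + 566048}{\left(- \frac{1}{393}\right) 641} = \frac{566037}{- \frac{641}{393}} = 566037 \left(- \frac{393}{641}\right) = - \frac{222452541}{641}$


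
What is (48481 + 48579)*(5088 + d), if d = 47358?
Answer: 5090408760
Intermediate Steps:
(48481 + 48579)*(5088 + d) = (48481 + 48579)*(5088 + 47358) = 97060*52446 = 5090408760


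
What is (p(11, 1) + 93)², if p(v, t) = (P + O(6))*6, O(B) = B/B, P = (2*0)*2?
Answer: 9801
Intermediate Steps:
P = 0 (P = 0*2 = 0)
O(B) = 1
p(v, t) = 6 (p(v, t) = (0 + 1)*6 = 1*6 = 6)
(p(11, 1) + 93)² = (6 + 93)² = 99² = 9801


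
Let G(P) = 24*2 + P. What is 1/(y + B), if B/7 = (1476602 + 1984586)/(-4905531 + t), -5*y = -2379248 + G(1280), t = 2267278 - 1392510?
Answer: 4030763/1916942162276 ≈ 2.1027e-6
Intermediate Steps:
t = 874768
G(P) = 48 + P
y = 475584 (y = -(-2379248 + (48 + 1280))/5 = -(-2379248 + 1328)/5 = -⅕*(-2377920) = 475584)
B = -24228316/4030763 (B = 7*((1476602 + 1984586)/(-4905531 + 874768)) = 7*(3461188/(-4030763)) = 7*(3461188*(-1/4030763)) = 7*(-3461188/4030763) = -24228316/4030763 ≈ -6.0108)
1/(y + B) = 1/(475584 - 24228316/4030763) = 1/(1916942162276/4030763) = 4030763/1916942162276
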